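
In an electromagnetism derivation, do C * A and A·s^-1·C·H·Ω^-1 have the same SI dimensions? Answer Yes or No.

Left side:
  C = A·s = s·A (charge = current × time).
  Combining: C·A = (s·A) · A = s·A².
Right side:
  C = s·A.
  H = kg·m²·s⁻²·A⁻².
  Ω = kg·m²·s⁻³·A⁻².
  So Ω⁻¹ = kg⁻¹·m⁻²·s³·A².
  Combining: A·s⁻¹·C·H·Ω⁻¹ = A · s⁻¹ · (s·A) · (kg·m²·s⁻²·A⁻²) · (kg⁻¹·m⁻²·s³·A²) = s·A².
Both reduce to s·A².

Yes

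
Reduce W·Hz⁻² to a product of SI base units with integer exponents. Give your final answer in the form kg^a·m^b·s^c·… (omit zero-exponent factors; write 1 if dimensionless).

kg·m²·s⁻¹

W = kg·m²·s⁻³.
Hz = s⁻¹.
So Hz⁻² = s².
Combining: W·Hz⁻² = (kg·m²·s⁻³) · s² = kg·m²·s⁻¹.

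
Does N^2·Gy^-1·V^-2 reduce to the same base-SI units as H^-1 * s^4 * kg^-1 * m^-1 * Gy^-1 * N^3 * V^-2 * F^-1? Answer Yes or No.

Left side:
  N = kg·m/s² = kg·m·s⁻² (force = mass × acceleration).
  So N² = kg²·m²·s⁻⁴.
  Gy = J/kg (absorbed dose = energy per mass),
      = m²·s⁻².
  So Gy⁻¹ = m⁻²·s².
  V = W/A (potential = power per current),
      = kg·m²·s⁻³·A⁻¹.
  So V⁻² = kg⁻²·m⁻⁴·s⁶·A².
  Combining: N²·Gy⁻¹·V⁻² = (kg²·m²·s⁻⁴) · (m⁻²·s²) · (kg⁻²·m⁻⁴·s⁶·A²) = m⁻⁴·s⁴·A².
Right side:
  H = Wb/A (inductance = flux per current),
      = kg·m²·s⁻²·A⁻².
  So H⁻¹ = kg⁻¹·m⁻²·s²·A².
  Gy = J/kg (absorbed dose = energy per mass),
      = m²·s⁻².
  So Gy⁻¹ = m⁻²·s².
  N = kg·m/s² = kg·m·s⁻² (force = mass × acceleration).
  So N³ = kg³·m³·s⁻⁶.
  V = W/A (potential = power per current),
      = kg·m²·s⁻³·A⁻¹.
  So V⁻² = kg⁻²·m⁻⁴·s⁶·A².
  F = C/V (capacitance = charge per voltage),
      = A·s/(kg·m²·s⁻³·A⁻¹) (substituting C and V),
      = kg⁻¹·m⁻²·s⁴·A².
  So F⁻¹ = kg·m²·s⁻⁴·A⁻².
  Combining: H⁻¹·s⁴·kg⁻¹·m⁻¹·Gy⁻¹·N³·V⁻²·F⁻¹ = (kg⁻¹·m⁻²·s²·A²) · s⁴ · kg⁻¹ · m⁻¹ · (m⁻²·s²) · (kg³·m³·s⁻⁶) · (kg⁻²·m⁻⁴·s⁶·A²) · (kg·m²·s⁻⁴·A⁻²) = m⁻⁴·s⁴·A².
Both reduce to m⁻⁴·s⁴·A².

Yes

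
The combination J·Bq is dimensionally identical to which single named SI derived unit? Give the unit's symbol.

J = kg·m²·s⁻².
Bq = s⁻¹.
Combining: J·Bq = (kg·m²·s⁻²) · s⁻¹ = kg·m²·s⁻³.
kg·m²·s⁻³ is the base-SI form of the watt.

W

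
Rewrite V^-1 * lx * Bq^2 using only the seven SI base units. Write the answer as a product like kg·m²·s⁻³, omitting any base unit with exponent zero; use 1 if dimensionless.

V = W/A (potential = power per current),
    = kg·m²·s⁻³·A⁻¹.
So V⁻¹ = kg⁻¹·m⁻²·s³·A.
lx = lm/m² (illuminance = luminous flux per area),
    = m⁻²·cd.
Bq = 1/s = s⁻¹ (activity is decays per second).
So Bq² = s⁻².
Combining: V⁻¹·lx·Bq² = (kg⁻¹·m⁻²·s³·A) · (m⁻²·cd) · s⁻² = kg⁻¹·m⁻⁴·s·A·cd.

kg⁻¹·m⁻⁴·s·A·cd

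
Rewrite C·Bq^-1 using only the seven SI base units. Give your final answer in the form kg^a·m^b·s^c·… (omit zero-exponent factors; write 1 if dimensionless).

s²·A

C = A·s = s·A (charge = current × time).
Bq = 1/s = s⁻¹ (activity is decays per second).
So Bq⁻¹ = s.
Combining: C·Bq⁻¹ = (s·A) · s = s²·A.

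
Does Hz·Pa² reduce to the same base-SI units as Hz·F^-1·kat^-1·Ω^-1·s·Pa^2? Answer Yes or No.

Left side:
  Hz = 1/s = s⁻¹ (frequency is cycles per second).
  Pa = N/m² (pressure = force per area),
      = kg·m⁻¹·s⁻².
  So Pa² = kg²·m⁻²·s⁻⁴.
  Combining: Hz·Pa² = s⁻¹ · (kg²·m⁻²·s⁻⁴) = kg²·m⁻²·s⁻⁵.
Right side:
  Hz = s⁻¹.
  F = kg⁻¹·m⁻²·s⁴·A².
  So F⁻¹ = kg·m²·s⁻⁴·A⁻².
  kat = s⁻¹·mol.
  So kat⁻¹ = s·mol⁻¹.
  Ω = kg·m²·s⁻³·A⁻².
  So Ω⁻¹ = kg⁻¹·m⁻²·s³·A².
  Pa = kg·m⁻¹·s⁻².
  So Pa² = kg²·m⁻²·s⁻⁴.
  Combining: Hz·F⁻¹·kat⁻¹·Ω⁻¹·s·Pa² = s⁻¹ · (kg·m²·s⁻⁴·A⁻²) · (s·mol⁻¹) · (kg⁻¹·m⁻²·s³·A²) · s · (kg²·m⁻²·s⁻⁴) = kg²·m⁻²·s⁻⁴·mol⁻¹.
Left is kg²·m⁻²·s⁻⁵; right is kg²·m⁻²·s⁻⁴·mol⁻¹ — different.

No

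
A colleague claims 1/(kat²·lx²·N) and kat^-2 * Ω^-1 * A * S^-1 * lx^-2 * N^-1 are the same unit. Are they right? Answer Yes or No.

Left side:
  kat = mol/s = s⁻¹·mol (catalytic activity).
  So kat⁻² = s²·mol⁻².
  lx = lm/m² (illuminance = luminous flux per area),
      = m⁻²·cd.
  So lx⁻² = m⁴·cd⁻².
  N = kg·m/s² = kg·m·s⁻² (force = mass × acceleration).
  So N⁻¹ = kg⁻¹·m⁻¹·s².
  Combining: kat⁻²·lx⁻²·N⁻¹ = (s²·mol⁻²) · (m⁴·cd⁻²) · (kg⁻¹·m⁻¹·s²) = kg⁻¹·m³·s⁴·mol⁻²·cd⁻².
Right side:
  kat = s⁻¹·mol.
  So kat⁻² = s²·mol⁻².
  Ω = kg·m²·s⁻³·A⁻².
  So Ω⁻¹ = kg⁻¹·m⁻²·s³·A².
  S = kg⁻¹·m⁻²·s³·A².
  So S⁻¹ = kg·m²·s⁻³·A⁻².
  lx = m⁻²·cd.
  So lx⁻² = m⁴·cd⁻².
  N = kg·m·s⁻².
  So N⁻¹ = kg⁻¹·m⁻¹·s².
  Combining: kat⁻²·Ω⁻¹·A·S⁻¹·lx⁻²·N⁻¹ = (s²·mol⁻²) · (kg⁻¹·m⁻²·s³·A²) · A · (kg·m²·s⁻³·A⁻²) · (m⁴·cd⁻²) · (kg⁻¹·m⁻¹·s²) = kg⁻¹·m³·s⁴·A·mol⁻²·cd⁻².
Left is kg⁻¹·m³·s⁴·mol⁻²·cd⁻²; right is kg⁻¹·m³·s⁴·A·mol⁻²·cd⁻² — different.

No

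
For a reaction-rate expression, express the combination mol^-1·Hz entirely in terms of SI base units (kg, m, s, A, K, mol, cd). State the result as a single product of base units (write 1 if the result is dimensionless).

Hz = 1/s = s⁻¹ (frequency is cycles per second).
Combining: mol⁻¹·Hz = mol⁻¹ · s⁻¹ = s⁻¹·mol⁻¹.

s⁻¹·mol⁻¹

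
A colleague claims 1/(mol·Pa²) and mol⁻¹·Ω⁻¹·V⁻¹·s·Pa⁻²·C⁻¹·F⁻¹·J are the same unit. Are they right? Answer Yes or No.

Yes

Left side:
  Pa = N/m² (pressure = force per area),
      = kg·m⁻¹·s⁻².
  So Pa⁻² = kg⁻²·m²·s⁴.
  Combining: mol⁻¹·Pa⁻² = mol⁻¹ · (kg⁻²·m²·s⁴) = kg⁻²·m²·s⁴·mol⁻¹.
Right side:
  Ω = kg·m²·s⁻³·A⁻².
  So Ω⁻¹ = kg⁻¹·m⁻²·s³·A².
  V = kg·m²·s⁻³·A⁻¹.
  So V⁻¹ = kg⁻¹·m⁻²·s³·A.
  Pa = kg·m⁻¹·s⁻².
  So Pa⁻² = kg⁻²·m²·s⁴.
  C = s·A.
  So C⁻¹ = s⁻¹·A⁻¹.
  F = kg⁻¹·m⁻²·s⁴·A².
  So F⁻¹ = kg·m²·s⁻⁴·A⁻².
  J = kg·m²·s⁻².
  Combining: mol⁻¹·Ω⁻¹·V⁻¹·s·Pa⁻²·C⁻¹·F⁻¹·J = mol⁻¹ · (kg⁻¹·m⁻²·s³·A²) · (kg⁻¹·m⁻²·s³·A) · s · (kg⁻²·m²·s⁴) · (s⁻¹·A⁻¹) · (kg·m²·s⁻⁴·A⁻²) · (kg·m²·s⁻²) = kg⁻²·m²·s⁴·mol⁻¹.
Both reduce to kg⁻²·m²·s⁴·mol⁻¹.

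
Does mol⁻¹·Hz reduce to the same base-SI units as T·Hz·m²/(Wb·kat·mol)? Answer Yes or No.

Left side:
  Hz = 1/s = s⁻¹ (frequency is cycles per second).
  Combining: mol⁻¹·Hz = mol⁻¹ · s⁻¹ = s⁻¹·mol⁻¹.
Right side:
  T = kg·s⁻²·A⁻¹.
  Hz = s⁻¹.
  Wb = kg·m²·s⁻²·A⁻¹.
  So Wb⁻¹ = kg⁻¹·m⁻²·s²·A.
  kat = s⁻¹·mol.
  So kat⁻¹ = s·mol⁻¹.
  Combining: T·Hz·Wb⁻¹·kat⁻¹·m²·mol⁻¹ = (kg·s⁻²·A⁻¹) · s⁻¹ · (kg⁻¹·m⁻²·s²·A) · (s·mol⁻¹) · m² · mol⁻¹ = mol⁻².
Left is s⁻¹·mol⁻¹; right is mol⁻² — different.

No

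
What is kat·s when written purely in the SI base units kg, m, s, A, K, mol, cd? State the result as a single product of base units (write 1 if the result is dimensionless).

mol

kat = s⁻¹·mol.
Combining: kat·s = (s⁻¹·mol) · s = mol.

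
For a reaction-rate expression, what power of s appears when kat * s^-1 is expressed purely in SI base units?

kat = s⁻¹·mol.
Combining: kat·s⁻¹ = (s⁻¹·mol) · s⁻¹ = s⁻²·mol.
The exponent of s is -2.

-2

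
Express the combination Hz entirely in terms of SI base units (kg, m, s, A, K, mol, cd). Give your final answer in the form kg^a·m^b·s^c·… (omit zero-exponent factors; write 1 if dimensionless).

Hz = 1/s = s⁻¹ (frequency is cycles per second).

s⁻¹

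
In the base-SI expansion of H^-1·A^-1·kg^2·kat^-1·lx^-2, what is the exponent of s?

H = Wb/A (inductance = flux per current),
    = kg·m²·s⁻²·A⁻².
So H⁻¹ = kg⁻¹·m⁻²·s²·A².
kat = mol/s = s⁻¹·mol (catalytic activity).
So kat⁻¹ = s·mol⁻¹.
lx = lm/m² (illuminance = luminous flux per area),
    = m⁻²·cd.
So lx⁻² = m⁴·cd⁻².
Combining: H⁻¹·A⁻¹·kg²·kat⁻¹·lx⁻² = (kg⁻¹·m⁻²·s²·A²) · A⁻¹ · kg² · (s·mol⁻¹) · (m⁴·cd⁻²) = kg·m²·s³·A·mol⁻¹·cd⁻².
The exponent of s is 3.

3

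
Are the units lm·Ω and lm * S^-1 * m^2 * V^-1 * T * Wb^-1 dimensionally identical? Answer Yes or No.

Left side:
  lm = cd·sr = cd (luminous flux; sr is dimensionless).
  Ω = V/A (resistance = voltage per current),
      = kg·m²·s⁻³·A⁻².
  Combining: lm·Ω = cd · (kg·m²·s⁻³·A⁻²) = kg·m²·s⁻³·A⁻²·cd.
Right side:
  lm = cd·sr = cd (luminous flux; sr is dimensionless).
  S = 1/Ω (conductance is reciprocal resistance),
      = kg⁻¹·m⁻²·s³·A².
  So S⁻¹ = kg·m²·s⁻³·A⁻².
  V = W/A (potential = power per current),
      = kg·m²·s⁻³·A⁻¹.
  So V⁻¹ = kg⁻¹·m⁻²·s³·A.
  T = Wb/m² (flux density = flux per area),
      = kg·s⁻²·A⁻¹.
  Wb = V·s (flux: a volt is a weber per second),
      = kg·m²·s⁻²·A⁻¹.
  So Wb⁻¹ = kg⁻¹·m⁻²·s²·A.
  Combining: lm·S⁻¹·m²·V⁻¹·T·Wb⁻¹ = cd · (kg·m²·s⁻³·A⁻²) · m² · (kg⁻¹·m⁻²·s³·A) · (kg·s⁻²·A⁻¹) · (kg⁻¹·m⁻²·s²·A) = A⁻¹·cd.
Left is kg·m²·s⁻³·A⁻²·cd; right is A⁻¹·cd — different.

No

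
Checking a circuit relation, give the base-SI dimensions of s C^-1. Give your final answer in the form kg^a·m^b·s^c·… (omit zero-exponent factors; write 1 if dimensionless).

A⁻¹

C = s·A.
So C⁻¹ = s⁻¹·A⁻¹.
Combining: s·C⁻¹ = s · (s⁻¹·A⁻¹) = A⁻¹.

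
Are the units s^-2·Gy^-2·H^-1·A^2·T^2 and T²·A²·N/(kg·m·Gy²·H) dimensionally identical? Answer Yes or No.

Yes

Left side:
  Gy = J/kg (absorbed dose = energy per mass),
      = m²·s⁻².
  So Gy⁻² = m⁻⁴·s⁴.
  H = Wb/A (inductance = flux per current),
      = kg·m²·s⁻²·A⁻².
  So H⁻¹ = kg⁻¹·m⁻²·s²·A².
  T = Wb/m² (flux density = flux per area),
      = kg·s⁻²·A⁻¹.
  So T² = kg²·s⁻⁴·A⁻².
  Combining: s⁻²·Gy⁻²·H⁻¹·A²·T² = s⁻² · (m⁻⁴·s⁴) · (kg⁻¹·m⁻²·s²·A²) · A² · (kg²·s⁻⁴·A⁻²) = kg·m⁻⁶·A².
Right side:
  T = Wb/m² (flux density = flux per area),
      = kg·s⁻²·A⁻¹.
  So T² = kg²·s⁻⁴·A⁻².
  Gy = J/kg (absorbed dose = energy per mass),
      = m²·s⁻².
  So Gy⁻² = m⁻⁴·s⁴.
  N = kg·m/s² = kg·m·s⁻² (force = mass × acceleration).
  H = Wb/A (inductance = flux per current),
      = kg·m²·s⁻²·A⁻².
  So H⁻¹ = kg⁻¹·m⁻²·s²·A².
  Combining: T²·kg⁻¹·m⁻¹·A²·Gy⁻²·N·H⁻¹ = (kg²·s⁻⁴·A⁻²) · kg⁻¹ · m⁻¹ · A² · (m⁻⁴·s⁴) · (kg·m·s⁻²) · (kg⁻¹·m⁻²·s²·A²) = kg·m⁻⁶·A².
Both reduce to kg·m⁻⁶·A².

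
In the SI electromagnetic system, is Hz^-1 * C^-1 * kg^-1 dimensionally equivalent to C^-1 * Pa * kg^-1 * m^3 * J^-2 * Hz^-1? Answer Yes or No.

No

Left side:
  Hz = 1/s = s⁻¹ (frequency is cycles per second).
  So Hz⁻¹ = s.
  C = A·s = s·A (charge = current × time).
  So C⁻¹ = s⁻¹·A⁻¹.
  Combining: Hz⁻¹·C⁻¹·kg⁻¹ = s · (s⁻¹·A⁻¹) · kg⁻¹ = kg⁻¹·A⁻¹.
Right side:
  C = A·s = s·A (charge = current × time).
  So C⁻¹ = s⁻¹·A⁻¹.
  Pa = N/m² (pressure = force per area),
      = kg·m⁻¹·s⁻².
  J = N·m (work = force × distance),
      = kg·m²·s⁻².
  So J⁻² = kg⁻²·m⁻⁴·s⁴.
  Hz = 1/s = s⁻¹ (frequency is cycles per second).
  So Hz⁻¹ = s.
  Combining: C⁻¹·Pa·kg⁻¹·m³·J⁻²·Hz⁻¹ = (s⁻¹·A⁻¹) · (kg·m⁻¹·s⁻²) · kg⁻¹ · m³ · (kg⁻²·m⁻⁴·s⁴) · s = kg⁻²·m⁻²·s²·A⁻¹.
Left is kg⁻¹·A⁻¹; right is kg⁻²·m⁻²·s²·A⁻¹ — different.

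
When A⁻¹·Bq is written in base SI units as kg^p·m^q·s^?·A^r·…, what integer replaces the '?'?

Bq = s⁻¹.
Combining: A⁻¹·Bq = A⁻¹ · s⁻¹ = s⁻¹·A⁻¹.
The exponent of s is -1.

-1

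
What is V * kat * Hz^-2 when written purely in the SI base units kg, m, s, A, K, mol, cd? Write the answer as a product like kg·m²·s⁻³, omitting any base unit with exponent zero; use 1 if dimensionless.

V = W/A (potential = power per current),
    = kg·m²·s⁻³·A⁻¹.
kat = mol/s = s⁻¹·mol (catalytic activity).
Hz = 1/s = s⁻¹ (frequency is cycles per second).
So Hz⁻² = s².
Combining: V·kat·Hz⁻² = (kg·m²·s⁻³·A⁻¹) · (s⁻¹·mol) · s² = kg·m²·s⁻²·A⁻¹·mol.

kg·m²·s⁻²·A⁻¹·mol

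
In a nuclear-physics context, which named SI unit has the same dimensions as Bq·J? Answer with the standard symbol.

W

Bq = 1/s = s⁻¹ (activity is decays per second).
J = N·m (work = force × distance),
    = kg·m²·s⁻².
Combining: Bq·J = s⁻¹ · (kg·m²·s⁻²) = kg·m²·s⁻³.
kg·m²·s⁻³ is the base-SI form of the watt.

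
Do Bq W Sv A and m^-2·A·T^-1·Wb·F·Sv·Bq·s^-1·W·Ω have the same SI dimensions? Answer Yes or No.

Yes

Left side:
  Bq = 1/s = s⁻¹ (activity is decays per second).
  W = J/s (power = energy per time),
      = kg·m²·s⁻³.
  Sv = J/kg (equivalent dose = energy per mass),
      = m²·s⁻².
  Combining: Bq·W·Sv·A = s⁻¹ · (kg·m²·s⁻³) · (m²·s⁻²) · A = kg·m⁴·s⁻⁶·A.
Right side:
  T = Wb/m² (flux density = flux per area),
      = kg·s⁻²·A⁻¹.
  So T⁻¹ = kg⁻¹·s²·A.
  Wb = V·s (flux: a volt is a weber per second),
      = kg·m²·s⁻²·A⁻¹.
  F = C/V (capacitance = charge per voltage),
      = A·s/(kg·m²·s⁻³·A⁻¹) (substituting C and V),
      = kg⁻¹·m⁻²·s⁴·A².
  Sv = J/kg (equivalent dose = energy per mass),
      = m²·s⁻².
  Bq = 1/s = s⁻¹ (activity is decays per second).
  W = J/s (power = energy per time),
      = kg·m²·s⁻³.
  Ω = V/A (resistance = voltage per current),
      = kg·m²·s⁻³·A⁻².
  Combining: m⁻²·A·T⁻¹·Wb·F·Sv·Bq·s⁻¹·W·Ω = m⁻² · A · (kg⁻¹·s²·A) · (kg·m²·s⁻²·A⁻¹) · (kg⁻¹·m⁻²·s⁴·A²) · (m²·s⁻²) · s⁻¹ · s⁻¹ · (kg·m²·s⁻³) · (kg·m²·s⁻³·A⁻²) = kg·m⁴·s⁻⁶·A.
Both reduce to kg·m⁴·s⁻⁶·A.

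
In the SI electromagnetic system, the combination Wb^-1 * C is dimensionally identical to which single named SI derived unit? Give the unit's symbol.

Wb = kg·m²·s⁻²·A⁻¹.
So Wb⁻¹ = kg⁻¹·m⁻²·s²·A.
C = s·A.
Combining: Wb⁻¹·C = (kg⁻¹·m⁻²·s²·A) · (s·A) = kg⁻¹·m⁻²·s³·A².
kg⁻¹·m⁻²·s³·A² is the base-SI form of the siemens.

S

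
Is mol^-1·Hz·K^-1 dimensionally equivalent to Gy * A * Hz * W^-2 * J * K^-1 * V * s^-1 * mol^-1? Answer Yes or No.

Left side:
  Hz = s⁻¹.
  Combining: mol⁻¹·Hz·K⁻¹ = mol⁻¹ · s⁻¹ · K⁻¹ = s⁻¹·K⁻¹·mol⁻¹.
Right side:
  Gy = J/kg (absorbed dose = energy per mass),
      = m²·s⁻².
  Hz = 1/s = s⁻¹ (frequency is cycles per second).
  W = J/s (power = energy per time),
      = kg·m²·s⁻³.
  So W⁻² = kg⁻²·m⁻⁴·s⁶.
  J = N·m (work = force × distance),
      = kg·m²·s⁻².
  V = W/A (potential = power per current),
      = kg·m²·s⁻³·A⁻¹.
  Combining: Gy·A·Hz·W⁻²·J·K⁻¹·V·s⁻¹·mol⁻¹ = (m²·s⁻²) · A · s⁻¹ · (kg⁻²·m⁻⁴·s⁶) · (kg·m²·s⁻²) · K⁻¹ · (kg·m²·s⁻³·A⁻¹) · s⁻¹ · mol⁻¹ = m²·s⁻³·K⁻¹·mol⁻¹.
Left is s⁻¹·K⁻¹·mol⁻¹; right is m²·s⁻³·K⁻¹·mol⁻¹ — different.

No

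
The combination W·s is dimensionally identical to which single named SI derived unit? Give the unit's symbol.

J

W = J/s (power = energy per time),
    = kg·m²·s⁻³.
Combining: W·s = (kg·m²·s⁻³) · s = kg·m²·s⁻².
kg·m²·s⁻² is the base-SI form of the joule.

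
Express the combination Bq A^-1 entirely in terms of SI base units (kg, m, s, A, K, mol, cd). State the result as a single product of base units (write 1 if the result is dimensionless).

s⁻¹·A⁻¹

Bq = 1/s = s⁻¹ (activity is decays per second).
Combining: Bq·A⁻¹ = s⁻¹ · A⁻¹ = s⁻¹·A⁻¹.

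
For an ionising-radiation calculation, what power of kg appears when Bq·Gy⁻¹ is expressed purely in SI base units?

0

Bq = 1/s = s⁻¹ (activity is decays per second).
Gy = J/kg (absorbed dose = energy per mass),
    = m²·s⁻².
So Gy⁻¹ = m⁻²·s².
Combining: Bq·Gy⁻¹ = s⁻¹ · (m⁻²·s²) = m⁻²·s.
The exponent of kg is 0.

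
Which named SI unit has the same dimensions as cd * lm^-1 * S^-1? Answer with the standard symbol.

lm = cd·sr = cd (luminous flux; sr is dimensionless).
So lm⁻¹ = cd⁻¹.
S = 1/Ω (conductance is reciprocal resistance),
    = kg⁻¹·m⁻²·s³·A².
So S⁻¹ = kg·m²·s⁻³·A⁻².
Combining: cd·lm⁻¹·S⁻¹ = cd · cd⁻¹ · (kg·m²·s⁻³·A⁻²) = kg·m²·s⁻³·A⁻².
kg·m²·s⁻³·A⁻² is the base-SI form of the ohm.

Ω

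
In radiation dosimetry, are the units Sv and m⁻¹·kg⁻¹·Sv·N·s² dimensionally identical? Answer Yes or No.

Yes

Left side:
  Sv = J/kg (equivalent dose = energy per mass),
      = m²·s⁻².
Right side:
  Sv = m²·s⁻².
  N = kg·m·s⁻².
  Combining: m⁻¹·kg⁻¹·Sv·N·s² = m⁻¹ · kg⁻¹ · (m²·s⁻²) · (kg·m·s⁻²) · s² = m²·s⁻².
Both reduce to m²·s⁻².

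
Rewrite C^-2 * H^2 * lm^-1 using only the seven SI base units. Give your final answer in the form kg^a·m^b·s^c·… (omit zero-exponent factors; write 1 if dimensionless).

C = A·s = s·A (charge = current × time).
So C⁻² = s⁻²·A⁻².
H = Wb/A (inductance = flux per current),
    = kg·m²·s⁻²·A⁻².
So H² = kg²·m⁴·s⁻⁴·A⁻⁴.
lm = cd·sr = cd (luminous flux; sr is dimensionless).
So lm⁻¹ = cd⁻¹.
Combining: C⁻²·H²·lm⁻¹ = (s⁻²·A⁻²) · (kg²·m⁴·s⁻⁴·A⁻⁴) · cd⁻¹ = kg²·m⁴·s⁻⁶·A⁻⁶·cd⁻¹.

kg²·m⁴·s⁻⁶·A⁻⁶·cd⁻¹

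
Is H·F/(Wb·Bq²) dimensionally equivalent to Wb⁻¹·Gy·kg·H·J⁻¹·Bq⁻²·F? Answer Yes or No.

Yes

Left side:
  H = Wb/A (inductance = flux per current),
      = kg·m²·s⁻²·A⁻².
  Wb = V·s (flux: a volt is a weber per second),
      = kg·m²·s⁻²·A⁻¹.
  So Wb⁻¹ = kg⁻¹·m⁻²·s²·A.
  F = C/V (capacitance = charge per voltage),
      = A·s/(kg·m²·s⁻³·A⁻¹) (substituting C and V),
      = kg⁻¹·m⁻²·s⁴·A².
  Bq = 1/s = s⁻¹ (activity is decays per second).
  So Bq⁻² = s².
  Combining: H·Wb⁻¹·F·Bq⁻² = (kg·m²·s⁻²·A⁻²) · (kg⁻¹·m⁻²·s²·A) · (kg⁻¹·m⁻²·s⁴·A²) · s² = kg⁻¹·m⁻²·s⁶·A.
Right side:
  Wb = V·s (flux: a volt is a weber per second),
      = kg·m²·s⁻²·A⁻¹.
  So Wb⁻¹ = kg⁻¹·m⁻²·s²·A.
  Gy = J/kg (absorbed dose = energy per mass),
      = m²·s⁻².
  H = Wb/A (inductance = flux per current),
      = kg·m²·s⁻²·A⁻².
  J = N·m (work = force × distance),
      = kg·m²·s⁻².
  So J⁻¹ = kg⁻¹·m⁻²·s².
  Bq = 1/s = s⁻¹ (activity is decays per second).
  So Bq⁻² = s².
  F = C/V (capacitance = charge per voltage),
      = A·s/(kg·m²·s⁻³·A⁻¹) (substituting C and V),
      = kg⁻¹·m⁻²·s⁴·A².
  Combining: Wb⁻¹·Gy·kg·H·J⁻¹·Bq⁻²·F = (kg⁻¹·m⁻²·s²·A) · (m²·s⁻²) · kg · (kg·m²·s⁻²·A⁻²) · (kg⁻¹·m⁻²·s²) · s² · (kg⁻¹·m⁻²·s⁴·A²) = kg⁻¹·m⁻²·s⁶·A.
Both reduce to kg⁻¹·m⁻²·s⁶·A.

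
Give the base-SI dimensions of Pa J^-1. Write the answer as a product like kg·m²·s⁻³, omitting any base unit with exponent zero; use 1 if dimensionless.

m⁻³

Pa = N/m² (pressure = force per area),
    = kg·m⁻¹·s⁻².
J = N·m (work = force × distance),
    = kg·m²·s⁻².
So J⁻¹ = kg⁻¹·m⁻²·s².
Combining: Pa·J⁻¹ = (kg·m⁻¹·s⁻²) · (kg⁻¹·m⁻²·s²) = m⁻³.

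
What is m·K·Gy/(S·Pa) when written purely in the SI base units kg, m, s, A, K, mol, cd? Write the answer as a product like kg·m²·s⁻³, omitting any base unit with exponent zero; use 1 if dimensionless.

m⁶·s⁻³·A⁻²·K

S = kg⁻¹·m⁻²·s³·A².
So S⁻¹ = kg·m²·s⁻³·A⁻².
Pa = kg·m⁻¹·s⁻².
So Pa⁻¹ = kg⁻¹·m·s².
Gy = m²·s⁻².
Combining: S⁻¹·m·Pa⁻¹·K·Gy = (kg·m²·s⁻³·A⁻²) · m · (kg⁻¹·m·s²) · K · (m²·s⁻²) = m⁶·s⁻³·A⁻²·K.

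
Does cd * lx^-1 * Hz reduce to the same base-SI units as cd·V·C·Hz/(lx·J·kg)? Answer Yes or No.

Left side:
  lx = lm/m² (illuminance = luminous flux per area),
      = m⁻²·cd.
  So lx⁻¹ = m²·cd⁻¹.
  Hz = 1/s = s⁻¹ (frequency is cycles per second).
  Combining: cd·lx⁻¹·Hz = cd · (m²·cd⁻¹) · s⁻¹ = m²·s⁻¹.
Right side:
  V = kg·m²·s⁻³·A⁻¹.
  lx = m⁻²·cd.
  So lx⁻¹ = m²·cd⁻¹.
  C = s·A.
  Hz = s⁻¹.
  J = kg·m²·s⁻².
  So J⁻¹ = kg⁻¹·m⁻²·s².
  Combining: cd·V·lx⁻¹·C·Hz·J⁻¹·kg⁻¹ = cd · (kg·m²·s⁻³·A⁻¹) · (m²·cd⁻¹) · (s·A) · s⁻¹ · (kg⁻¹·m⁻²·s²) · kg⁻¹ = kg⁻¹·m²·s⁻¹.
Left is m²·s⁻¹; right is kg⁻¹·m²·s⁻¹ — different.

No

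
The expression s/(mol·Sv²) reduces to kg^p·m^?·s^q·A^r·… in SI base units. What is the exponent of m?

Sv = m²·s⁻².
So Sv⁻² = m⁻⁴·s⁴.
Combining: mol⁻¹·Sv⁻²·s = mol⁻¹ · (m⁻⁴·s⁴) · s = m⁻⁴·s⁵·mol⁻¹.
The exponent of m is -4.

-4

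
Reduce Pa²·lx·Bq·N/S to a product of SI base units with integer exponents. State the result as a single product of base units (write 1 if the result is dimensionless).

Pa = N/m² (pressure = force per area),
    = kg·m⁻¹·s⁻².
So Pa² = kg²·m⁻²·s⁻⁴.
lx = lm/m² (illuminance = luminous flux per area),
    = m⁻²·cd.
S = 1/Ω (conductance is reciprocal resistance),
    = kg⁻¹·m⁻²·s³·A².
So S⁻¹ = kg·m²·s⁻³·A⁻².
Bq = 1/s = s⁻¹ (activity is decays per second).
N = kg·m/s² = kg·m·s⁻² (force = mass × acceleration).
Combining: Pa²·lx·S⁻¹·Bq·N = (kg²·m⁻²·s⁻⁴) · (m⁻²·cd) · (kg·m²·s⁻³·A⁻²) · s⁻¹ · (kg·m·s⁻²) = kg⁴·m⁻¹·s⁻¹⁰·A⁻²·cd.

kg⁴·m⁻¹·s⁻¹⁰·A⁻²·cd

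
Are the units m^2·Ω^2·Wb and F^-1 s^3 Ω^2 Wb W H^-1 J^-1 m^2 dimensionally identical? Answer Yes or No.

Yes

Left side:
  Ω = V/A (resistance = voltage per current),
      = kg·m²·s⁻³·A⁻².
  So Ω² = kg²·m⁴·s⁻⁶·A⁻⁴.
  Wb = V·s (flux: a volt is a weber per second),
      = kg·m²·s⁻²·A⁻¹.
  Combining: m²·Ω²·Wb = m² · (kg²·m⁴·s⁻⁶·A⁻⁴) · (kg·m²·s⁻²·A⁻¹) = kg³·m⁸·s⁻⁸·A⁻⁵.
Right side:
  F = C/V (capacitance = charge per voltage),
      = A·s/(kg·m²·s⁻³·A⁻¹) (substituting C and V),
      = kg⁻¹·m⁻²·s⁴·A².
  So F⁻¹ = kg·m²·s⁻⁴·A⁻².
  Ω = V/A (resistance = voltage per current),
      = kg·m²·s⁻³·A⁻².
  So Ω² = kg²·m⁴·s⁻⁶·A⁻⁴.
  Wb = V·s (flux: a volt is a weber per second),
      = kg·m²·s⁻²·A⁻¹.
  W = J/s (power = energy per time),
      = kg·m²·s⁻³.
  H = Wb/A (inductance = flux per current),
      = kg·m²·s⁻²·A⁻².
  So H⁻¹ = kg⁻¹·m⁻²·s²·A².
  J = N·m (work = force × distance),
      = kg·m²·s⁻².
  So J⁻¹ = kg⁻¹·m⁻²·s².
  Combining: F⁻¹·s³·Ω²·Wb·W·H⁻¹·J⁻¹·m² = (kg·m²·s⁻⁴·A⁻²) · s³ · (kg²·m⁴·s⁻⁶·A⁻⁴) · (kg·m²·s⁻²·A⁻¹) · (kg·m²·s⁻³) · (kg⁻¹·m⁻²·s²·A²) · (kg⁻¹·m⁻²·s²) · m² = kg³·m⁸·s⁻⁸·A⁻⁵.
Both reduce to kg³·m⁸·s⁻⁸·A⁻⁵.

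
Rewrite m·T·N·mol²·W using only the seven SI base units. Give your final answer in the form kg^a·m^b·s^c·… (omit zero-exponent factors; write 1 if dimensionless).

T = kg·s⁻²·A⁻¹.
N = kg·m·s⁻².
W = kg·m²·s⁻³.
Combining: m·T·N·mol²·W = m · (kg·s⁻²·A⁻¹) · (kg·m·s⁻²) · mol² · (kg·m²·s⁻³) = kg³·m⁴·s⁻⁷·A⁻¹·mol².

kg³·m⁴·s⁻⁷·A⁻¹·mol²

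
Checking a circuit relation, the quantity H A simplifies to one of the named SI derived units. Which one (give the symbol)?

Wb

H = kg·m²·s⁻²·A⁻².
Combining: H·A = (kg·m²·s⁻²·A⁻²) · A = kg·m²·s⁻²·A⁻¹.
kg·m²·s⁻²·A⁻¹ is the base-SI form of the weber.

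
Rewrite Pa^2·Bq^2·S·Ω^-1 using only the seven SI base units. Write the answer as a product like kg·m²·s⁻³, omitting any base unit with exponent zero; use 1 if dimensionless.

m⁻⁶·A⁴

Pa = N/m² (pressure = force per area),
    = kg·m⁻¹·s⁻².
So Pa² = kg²·m⁻²·s⁻⁴.
Bq = 1/s = s⁻¹ (activity is decays per second).
So Bq² = s⁻².
S = 1/Ω (conductance is reciprocal resistance),
    = kg⁻¹·m⁻²·s³·A².
Ω = V/A (resistance = voltage per current),
    = kg·m²·s⁻³·A⁻².
So Ω⁻¹ = kg⁻¹·m⁻²·s³·A².
Combining: Pa²·Bq²·S·Ω⁻¹ = (kg²·m⁻²·s⁻⁴) · s⁻² · (kg⁻¹·m⁻²·s³·A²) · (kg⁻¹·m⁻²·s³·A²) = m⁻⁶·A⁴.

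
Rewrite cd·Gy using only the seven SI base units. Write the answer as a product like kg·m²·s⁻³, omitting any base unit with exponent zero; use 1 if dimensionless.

m²·s⁻²·cd

Gy = m²·s⁻².
Combining: cd·Gy = cd · (m²·s⁻²) = m²·s⁻²·cd.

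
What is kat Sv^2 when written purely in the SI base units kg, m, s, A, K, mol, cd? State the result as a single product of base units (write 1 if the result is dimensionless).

kat = s⁻¹·mol.
Sv = m²·s⁻².
So Sv² = m⁴·s⁻⁴.
Combining: kat·Sv² = (s⁻¹·mol) · (m⁴·s⁻⁴) = m⁴·s⁻⁵·mol.

m⁴·s⁻⁵·mol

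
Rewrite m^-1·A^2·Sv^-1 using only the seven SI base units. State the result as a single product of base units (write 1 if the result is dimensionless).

Sv = m²·s⁻².
So Sv⁻¹ = m⁻²·s².
Combining: m⁻¹·A²·Sv⁻¹ = m⁻¹ · A² · (m⁻²·s²) = m⁻³·s²·A².

m⁻³·s²·A²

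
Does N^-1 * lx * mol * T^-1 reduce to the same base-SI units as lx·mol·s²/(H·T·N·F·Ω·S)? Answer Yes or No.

Yes

Left side:
  N = kg·m/s² = kg·m·s⁻² (force = mass × acceleration).
  So N⁻¹ = kg⁻¹·m⁻¹·s².
  lx = lm/m² (illuminance = luminous flux per area),
      = m⁻²·cd.
  T = Wb/m² (flux density = flux per area),
      = kg·s⁻²·A⁻¹.
  So T⁻¹ = kg⁻¹·s²·A.
  Combining: N⁻¹·lx·mol·T⁻¹ = (kg⁻¹·m⁻¹·s²) · (m⁻²·cd) · mol · (kg⁻¹·s²·A) = kg⁻²·m⁻³·s⁴·A·mol·cd.
Right side:
  H = Wb/A (inductance = flux per current),
      = kg·m²·s⁻²·A⁻².
  So H⁻¹ = kg⁻¹·m⁻²·s²·A².
  lx = lm/m² (illuminance = luminous flux per area),
      = m⁻²·cd.
  T = Wb/m² (flux density = flux per area),
      = kg·s⁻²·A⁻¹.
  So T⁻¹ = kg⁻¹·s²·A.
  N = kg·m/s² = kg·m·s⁻² (force = mass × acceleration).
  So N⁻¹ = kg⁻¹·m⁻¹·s².
  F = C/V (capacitance = charge per voltage),
      = A·s/(kg·m²·s⁻³·A⁻¹) (substituting C and V),
      = kg⁻¹·m⁻²·s⁴·A².
  So F⁻¹ = kg·m²·s⁻⁴·A⁻².
  Ω = V/A (resistance = voltage per current),
      = kg·m²·s⁻³·A⁻².
  So Ω⁻¹ = kg⁻¹·m⁻²·s³·A².
  S = 1/Ω (conductance is reciprocal resistance),
      = kg⁻¹·m⁻²·s³·A².
  So S⁻¹ = kg·m²·s⁻³·A⁻².
  Combining: H⁻¹·lx·mol·s²·T⁻¹·N⁻¹·F⁻¹·Ω⁻¹·S⁻¹ = (kg⁻¹·m⁻²·s²·A²) · (m⁻²·cd) · mol · s² · (kg⁻¹·s²·A) · (kg⁻¹·m⁻¹·s²) · (kg·m²·s⁻⁴·A⁻²) · (kg⁻¹·m⁻²·s³·A²) · (kg·m²·s⁻³·A⁻²) = kg⁻²·m⁻³·s⁴·A·mol·cd.
Both reduce to kg⁻²·m⁻³·s⁴·A·mol·cd.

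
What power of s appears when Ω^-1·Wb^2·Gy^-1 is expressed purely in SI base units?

Ω = kg·m²·s⁻³·A⁻².
So Ω⁻¹ = kg⁻¹·m⁻²·s³·A².
Wb = kg·m²·s⁻²·A⁻¹.
So Wb² = kg²·m⁴·s⁻⁴·A⁻².
Gy = m²·s⁻².
So Gy⁻¹ = m⁻²·s².
Combining: Ω⁻¹·Wb²·Gy⁻¹ = (kg⁻¹·m⁻²·s³·A²) · (kg²·m⁴·s⁻⁴·A⁻²) · (m⁻²·s²) = kg·s.
The exponent of s is 1.

1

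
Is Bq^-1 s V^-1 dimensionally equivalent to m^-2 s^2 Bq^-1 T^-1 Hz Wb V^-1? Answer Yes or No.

Yes

Left side:
  Bq = 1/s = s⁻¹ (activity is decays per second).
  So Bq⁻¹ = s.
  V = W/A (potential = power per current),
      = kg·m²·s⁻³·A⁻¹.
  So V⁻¹ = kg⁻¹·m⁻²·s³·A.
  Combining: Bq⁻¹·s·V⁻¹ = s · s · (kg⁻¹·m⁻²·s³·A) = kg⁻¹·m⁻²·s⁵·A.
Right side:
  Bq = s⁻¹.
  So Bq⁻¹ = s.
  T = kg·s⁻²·A⁻¹.
  So T⁻¹ = kg⁻¹·s²·A.
  Hz = s⁻¹.
  Wb = kg·m²·s⁻²·A⁻¹.
  V = kg·m²·s⁻³·A⁻¹.
  So V⁻¹ = kg⁻¹·m⁻²·s³·A.
  Combining: m⁻²·s²·Bq⁻¹·T⁻¹·Hz·Wb·V⁻¹ = m⁻² · s² · s · (kg⁻¹·s²·A) · s⁻¹ · (kg·m²·s⁻²·A⁻¹) · (kg⁻¹·m⁻²·s³·A) = kg⁻¹·m⁻²·s⁵·A.
Both reduce to kg⁻¹·m⁻²·s⁵·A.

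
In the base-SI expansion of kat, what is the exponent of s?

-1

kat = mol/s = s⁻¹·mol (catalytic activity).
The exponent of s is -1.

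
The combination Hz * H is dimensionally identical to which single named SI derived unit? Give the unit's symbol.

Hz = 1/s = s⁻¹ (frequency is cycles per second).
H = Wb/A (inductance = flux per current),
    = kg·m²·s⁻²·A⁻².
Combining: Hz·H = s⁻¹ · (kg·m²·s⁻²·A⁻²) = kg·m²·s⁻³·A⁻².
kg·m²·s⁻³·A⁻² is the base-SI form of the ohm.

Ω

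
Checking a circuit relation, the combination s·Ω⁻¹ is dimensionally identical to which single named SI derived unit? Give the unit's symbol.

Ω = kg·m²·s⁻³·A⁻².
So Ω⁻¹ = kg⁻¹·m⁻²·s³·A².
Combining: s·Ω⁻¹ = s · (kg⁻¹·m⁻²·s³·A²) = kg⁻¹·m⁻²·s⁴·A².
kg⁻¹·m⁻²·s⁴·A² is the base-SI form of the farad.

F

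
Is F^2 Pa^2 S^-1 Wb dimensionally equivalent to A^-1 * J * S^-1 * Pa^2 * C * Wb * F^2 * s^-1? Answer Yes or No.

No

Left side:
  F = kg⁻¹·m⁻²·s⁴·A².
  So F² = kg⁻²·m⁻⁴·s⁸·A⁴.
  Pa = kg·m⁻¹·s⁻².
  So Pa² = kg²·m⁻²·s⁻⁴.
  S = kg⁻¹·m⁻²·s³·A².
  So S⁻¹ = kg·m²·s⁻³·A⁻².
  Wb = kg·m²·s⁻²·A⁻¹.
  Combining: F²·Pa²·S⁻¹·Wb = (kg⁻²·m⁻⁴·s⁸·A⁴) · (kg²·m⁻²·s⁻⁴) · (kg·m²·s⁻³·A⁻²) · (kg·m²·s⁻²·A⁻¹) = kg²·m⁻²·s⁻¹·A.
Right side:
  J = N·m (work = force × distance),
      = kg·m²·s⁻².
  S = 1/Ω (conductance is reciprocal resistance),
      = kg⁻¹·m⁻²·s³·A².
  So S⁻¹ = kg·m²·s⁻³·A⁻².
  Pa = N/m² (pressure = force per area),
      = kg·m⁻¹·s⁻².
  So Pa² = kg²·m⁻²·s⁻⁴.
  C = A·s = s·A (charge = current × time).
  Wb = V·s (flux: a volt is a weber per second),
      = kg·m²·s⁻²·A⁻¹.
  F = C/V (capacitance = charge per voltage),
      = A·s/(kg·m²·s⁻³·A⁻¹) (substituting C and V),
      = kg⁻¹·m⁻²·s⁴·A².
  So F² = kg⁻²·m⁻⁴·s⁸·A⁴.
  Combining: A⁻¹·J·S⁻¹·Pa²·C·Wb·F²·s⁻¹ = A⁻¹ · (kg·m²·s⁻²) · (kg·m²·s⁻³·A⁻²) · (kg²·m⁻²·s⁻⁴) · (s·A) · (kg·m²·s⁻²·A⁻¹) · (kg⁻²·m⁻⁴·s⁸·A⁴) · s⁻¹ = kg³·s⁻³·A.
Left is kg²·m⁻²·s⁻¹·A; right is kg³·s⁻³·A — different.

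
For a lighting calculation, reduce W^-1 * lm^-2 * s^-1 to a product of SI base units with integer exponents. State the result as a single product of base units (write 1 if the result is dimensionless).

kg⁻¹·m⁻²·s²·cd⁻²

W = J/s (power = energy per time),
    = kg·m²·s⁻³.
So W⁻¹ = kg⁻¹·m⁻²·s³.
lm = cd·sr = cd (luminous flux; sr is dimensionless).
So lm⁻² = cd⁻².
Combining: W⁻¹·lm⁻²·s⁻¹ = (kg⁻¹·m⁻²·s³) · cd⁻² · s⁻¹ = kg⁻¹·m⁻²·s²·cd⁻².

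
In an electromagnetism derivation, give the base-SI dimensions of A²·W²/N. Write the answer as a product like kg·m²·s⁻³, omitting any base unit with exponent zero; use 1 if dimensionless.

kg·m³·s⁻⁴·A²

W = J/s (power = energy per time),
    = kg·m²·s⁻³.
So W² = kg²·m⁴·s⁻⁶.
N = kg·m/s² = kg·m·s⁻² (force = mass × acceleration).
So N⁻¹ = kg⁻¹·m⁻¹·s².
Combining: A²·W²·N⁻¹ = A² · (kg²·m⁴·s⁻⁶) · (kg⁻¹·m⁻¹·s²) = kg·m³·s⁻⁴·A².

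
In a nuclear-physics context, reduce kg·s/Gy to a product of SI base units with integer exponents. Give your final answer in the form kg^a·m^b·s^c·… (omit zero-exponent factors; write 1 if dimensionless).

kg·m⁻²·s³

Gy = J/kg (absorbed dose = energy per mass),
    = m²·s⁻².
So Gy⁻¹ = m⁻²·s².
Combining: Gy⁻¹·kg·s = (m⁻²·s²) · kg · s = kg·m⁻²·s³.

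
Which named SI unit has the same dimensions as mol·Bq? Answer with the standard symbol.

Bq = s⁻¹.
Combining: mol·Bq = mol · s⁻¹ = s⁻¹·mol.
s⁻¹·mol is the base-SI form of the katal.

kat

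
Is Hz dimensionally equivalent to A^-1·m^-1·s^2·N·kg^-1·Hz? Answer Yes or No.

Left side:
  Hz = 1/s = s⁻¹ (frequency is cycles per second).
Right side:
  N = kg·m/s² = kg·m·s⁻² (force = mass × acceleration).
  Hz = 1/s = s⁻¹ (frequency is cycles per second).
  Combining: A⁻¹·m⁻¹·s²·N·kg⁻¹·Hz = A⁻¹ · m⁻¹ · s² · (kg·m·s⁻²) · kg⁻¹ · s⁻¹ = s⁻¹·A⁻¹.
Left is s⁻¹; right is s⁻¹·A⁻¹ — different.

No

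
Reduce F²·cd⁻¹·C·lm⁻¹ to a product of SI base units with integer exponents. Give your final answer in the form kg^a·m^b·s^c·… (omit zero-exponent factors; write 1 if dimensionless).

F = kg⁻¹·m⁻²·s⁴·A².
So F² = kg⁻²·m⁻⁴·s⁸·A⁴.
C = s·A.
lm = cd.
So lm⁻¹ = cd⁻¹.
Combining: F²·cd⁻¹·C·lm⁻¹ = (kg⁻²·m⁻⁴·s⁸·A⁴) · cd⁻¹ · (s·A) · cd⁻¹ = kg⁻²·m⁻⁴·s⁹·A⁵·cd⁻².

kg⁻²·m⁻⁴·s⁹·A⁵·cd⁻²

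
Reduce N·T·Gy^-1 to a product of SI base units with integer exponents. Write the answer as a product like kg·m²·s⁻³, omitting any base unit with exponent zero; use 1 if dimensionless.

N = kg·m/s² = kg·m·s⁻² (force = mass × acceleration).
T = Wb/m² (flux density = flux per area),
    = kg·s⁻²·A⁻¹.
Gy = J/kg (absorbed dose = energy per mass),
    = m²·s⁻².
So Gy⁻¹ = m⁻²·s².
Combining: N·T·Gy⁻¹ = (kg·m·s⁻²) · (kg·s⁻²·A⁻¹) · (m⁻²·s²) = kg²·m⁻¹·s⁻²·A⁻¹.

kg²·m⁻¹·s⁻²·A⁻¹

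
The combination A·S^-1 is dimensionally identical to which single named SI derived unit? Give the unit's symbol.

S = kg⁻¹·m⁻²·s³·A².
So S⁻¹ = kg·m²·s⁻³·A⁻².
Combining: A·S⁻¹ = A · (kg·m²·s⁻³·A⁻²) = kg·m²·s⁻³·A⁻¹.
kg·m²·s⁻³·A⁻¹ is the base-SI form of the volt.

V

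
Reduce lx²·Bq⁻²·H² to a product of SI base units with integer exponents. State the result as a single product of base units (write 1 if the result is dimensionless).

lx = m⁻²·cd.
So lx² = m⁻⁴·cd².
Bq = s⁻¹.
So Bq⁻² = s².
H = kg·m²·s⁻²·A⁻².
So H² = kg²·m⁴·s⁻⁴·A⁻⁴.
Combining: lx²·Bq⁻²·H² = (m⁻⁴·cd²) · s² · (kg²·m⁴·s⁻⁴·A⁻⁴) = kg²·s⁻²·A⁻⁴·cd².

kg²·s⁻²·A⁻⁴·cd²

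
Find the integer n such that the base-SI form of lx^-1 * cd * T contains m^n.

lx = lm/m² (illuminance = luminous flux per area),
    = m⁻²·cd.
So lx⁻¹ = m²·cd⁻¹.
T = Wb/m² (flux density = flux per area),
    = kg·s⁻²·A⁻¹.
Combining: lx⁻¹·cd·T = (m²·cd⁻¹) · cd · (kg·s⁻²·A⁻¹) = kg·m²·s⁻²·A⁻¹.
The exponent of m is 2.

2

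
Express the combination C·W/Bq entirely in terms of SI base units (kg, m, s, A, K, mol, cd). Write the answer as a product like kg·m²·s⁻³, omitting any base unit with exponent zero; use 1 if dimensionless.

Bq = s⁻¹.
So Bq⁻¹ = s.
C = s·A.
W = kg·m²·s⁻³.
Combining: Bq⁻¹·C·W = s · (s·A) · (kg·m²·s⁻³) = kg·m²·s⁻¹·A.

kg·m²·s⁻¹·A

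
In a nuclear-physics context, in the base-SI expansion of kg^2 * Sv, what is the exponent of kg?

Sv = m²·s⁻².
Combining: kg²·Sv = kg² · (m²·s⁻²) = kg²·m²·s⁻².
The exponent of kg is 2.

2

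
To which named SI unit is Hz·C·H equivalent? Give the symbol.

Wb

Hz = 1/s = s⁻¹ (frequency is cycles per second).
C = A·s = s·A (charge = current × time).
H = Wb/A (inductance = flux per current),
    = kg·m²·s⁻²·A⁻².
Combining: Hz·C·H = s⁻¹ · (s·A) · (kg·m²·s⁻²·A⁻²) = kg·m²·s⁻²·A⁻¹.
kg·m²·s⁻²·A⁻¹ is the base-SI form of the weber.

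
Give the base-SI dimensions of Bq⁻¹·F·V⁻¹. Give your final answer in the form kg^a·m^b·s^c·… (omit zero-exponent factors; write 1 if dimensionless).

kg⁻²·m⁻⁴·s⁸·A³

Bq = s⁻¹.
So Bq⁻¹ = s.
F = kg⁻¹·m⁻²·s⁴·A².
V = kg·m²·s⁻³·A⁻¹.
So V⁻¹ = kg⁻¹·m⁻²·s³·A.
Combining: Bq⁻¹·F·V⁻¹ = s · (kg⁻¹·m⁻²·s⁴·A²) · (kg⁻¹·m⁻²·s³·A) = kg⁻²·m⁻⁴·s⁸·A³.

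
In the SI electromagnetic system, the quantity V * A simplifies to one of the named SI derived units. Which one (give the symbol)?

W

V = kg·m²·s⁻³·A⁻¹.
Combining: V·A = (kg·m²·s⁻³·A⁻¹) · A = kg·m²·s⁻³.
kg·m²·s⁻³ is the base-SI form of the watt.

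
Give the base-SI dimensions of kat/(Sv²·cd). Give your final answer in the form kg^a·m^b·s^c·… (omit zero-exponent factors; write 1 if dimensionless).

kat = mol/s = s⁻¹·mol (catalytic activity).
Sv = J/kg (equivalent dose = energy per mass),
    = m²·s⁻².
So Sv⁻² = m⁻⁴·s⁴.
Combining: kat·Sv⁻²·cd⁻¹ = (s⁻¹·mol) · (m⁻⁴·s⁴) · cd⁻¹ = m⁻⁴·s³·mol·cd⁻¹.

m⁻⁴·s³·mol·cd⁻¹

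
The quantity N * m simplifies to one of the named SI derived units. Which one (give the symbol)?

N = kg·m/s² = kg·m·s⁻² (force = mass × acceleration).
Combining: N·m = (kg·m·s⁻²) · m = kg·m²·s⁻².
kg·m²·s⁻² is the base-SI form of the joule.

J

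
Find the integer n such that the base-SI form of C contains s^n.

C = A·s = s·A (charge = current × time).
The exponent of s is 1.

1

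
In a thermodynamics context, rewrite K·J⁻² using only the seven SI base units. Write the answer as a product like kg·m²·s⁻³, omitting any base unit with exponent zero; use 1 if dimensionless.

kg⁻²·m⁻⁴·s⁴·K

J = N·m (work = force × distance),
    = kg·m²·s⁻².
So J⁻² = kg⁻²·m⁻⁴·s⁴.
Combining: K·J⁻² = K · (kg⁻²·m⁻⁴·s⁴) = kg⁻²·m⁻⁴·s⁴·K.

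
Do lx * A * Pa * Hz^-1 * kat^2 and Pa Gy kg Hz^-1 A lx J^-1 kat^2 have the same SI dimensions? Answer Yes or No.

Yes

Left side:
  lx = lm/m² (illuminance = luminous flux per area),
      = m⁻²·cd.
  Pa = N/m² (pressure = force per area),
      = kg·m⁻¹·s⁻².
  Hz = 1/s = s⁻¹ (frequency is cycles per second).
  So Hz⁻¹ = s.
  kat = mol/s = s⁻¹·mol (catalytic activity).
  So kat² = s⁻²·mol².
  Combining: lx·A·Pa·Hz⁻¹·kat² = (m⁻²·cd) · A · (kg·m⁻¹·s⁻²) · s · (s⁻²·mol²) = kg·m⁻³·s⁻³·A·mol²·cd.
Right side:
  Pa = N/m² (pressure = force per area),
      = kg·m⁻¹·s⁻².
  Gy = J/kg (absorbed dose = energy per mass),
      = m²·s⁻².
  Hz = 1/s = s⁻¹ (frequency is cycles per second).
  So Hz⁻¹ = s.
  lx = lm/m² (illuminance = luminous flux per area),
      = m⁻²·cd.
  J = N·m (work = force × distance),
      = kg·m²·s⁻².
  So J⁻¹ = kg⁻¹·m⁻²·s².
  kat = mol/s = s⁻¹·mol (catalytic activity).
  So kat² = s⁻²·mol².
  Combining: Pa·Gy·kg·Hz⁻¹·A·lx·J⁻¹·kat² = (kg·m⁻¹·s⁻²) · (m²·s⁻²) · kg · s · A · (m⁻²·cd) · (kg⁻¹·m⁻²·s²) · (s⁻²·mol²) = kg·m⁻³·s⁻³·A·mol²·cd.
Both reduce to kg·m⁻³·s⁻³·A·mol²·cd.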